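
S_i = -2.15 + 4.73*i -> [-2.15, 2.58, 7.31, 12.04, 16.77]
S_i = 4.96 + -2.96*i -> [4.96, 2.0, -0.96, -3.92, -6.88]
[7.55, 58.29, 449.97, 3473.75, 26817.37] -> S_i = 7.55*7.72^i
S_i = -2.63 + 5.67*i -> [-2.63, 3.04, 8.71, 14.38, 20.05]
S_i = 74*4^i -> [74, 296, 1184, 4736, 18944]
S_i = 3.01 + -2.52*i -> [3.01, 0.49, -2.03, -4.55, -7.07]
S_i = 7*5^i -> [7, 35, 175, 875, 4375]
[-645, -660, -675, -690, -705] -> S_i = -645 + -15*i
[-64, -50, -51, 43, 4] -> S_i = Random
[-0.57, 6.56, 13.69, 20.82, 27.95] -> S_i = -0.57 + 7.13*i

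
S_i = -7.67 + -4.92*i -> [-7.67, -12.59, -17.51, -22.43, -27.35]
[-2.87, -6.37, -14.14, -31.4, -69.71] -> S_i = -2.87*2.22^i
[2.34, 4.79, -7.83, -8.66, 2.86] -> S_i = Random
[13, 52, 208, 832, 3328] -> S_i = 13*4^i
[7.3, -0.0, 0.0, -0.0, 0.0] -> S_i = 7.30*-0.00^i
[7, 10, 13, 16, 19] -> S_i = 7 + 3*i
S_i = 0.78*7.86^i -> [0.78, 6.13, 48.19, 378.76, 2977.04]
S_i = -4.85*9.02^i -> [-4.85, -43.75, -394.6, -3559.27, -32104.65]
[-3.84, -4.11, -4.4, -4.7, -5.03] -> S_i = -3.84*1.07^i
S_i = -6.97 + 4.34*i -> [-6.97, -2.63, 1.71, 6.05, 10.39]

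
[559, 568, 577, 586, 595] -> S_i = 559 + 9*i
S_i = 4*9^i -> [4, 36, 324, 2916, 26244]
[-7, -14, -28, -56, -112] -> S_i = -7*2^i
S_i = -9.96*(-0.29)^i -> [-9.96, 2.89, -0.84, 0.24, -0.07]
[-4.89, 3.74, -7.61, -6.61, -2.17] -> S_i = Random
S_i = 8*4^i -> [8, 32, 128, 512, 2048]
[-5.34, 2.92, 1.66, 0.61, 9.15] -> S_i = Random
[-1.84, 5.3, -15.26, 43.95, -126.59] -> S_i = -1.84*(-2.88)^i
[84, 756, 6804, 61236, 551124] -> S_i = 84*9^i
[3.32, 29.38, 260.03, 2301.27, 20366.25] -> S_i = 3.32*8.85^i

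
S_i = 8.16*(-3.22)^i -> [8.16, -26.28, 84.61, -272.43, 877.23]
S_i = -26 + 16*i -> [-26, -10, 6, 22, 38]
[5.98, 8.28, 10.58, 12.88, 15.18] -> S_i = 5.98 + 2.30*i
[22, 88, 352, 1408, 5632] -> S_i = 22*4^i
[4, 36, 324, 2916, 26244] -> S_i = 4*9^i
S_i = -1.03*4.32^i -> [-1.03, -4.45, -19.22, -83.04, -358.73]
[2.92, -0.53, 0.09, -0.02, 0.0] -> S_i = 2.92*(-0.18)^i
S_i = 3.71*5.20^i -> [3.71, 19.29, 100.32, 521.66, 2712.61]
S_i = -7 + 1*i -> [-7, -6, -5, -4, -3]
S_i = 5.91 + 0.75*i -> [5.91, 6.66, 7.41, 8.16, 8.91]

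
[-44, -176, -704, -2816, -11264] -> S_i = -44*4^i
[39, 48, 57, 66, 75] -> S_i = 39 + 9*i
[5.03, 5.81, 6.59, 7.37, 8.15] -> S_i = 5.03 + 0.78*i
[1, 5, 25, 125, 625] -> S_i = 1*5^i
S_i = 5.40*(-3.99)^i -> [5.4, -21.55, 85.97, -343.01, 1368.63]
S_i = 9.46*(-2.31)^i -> [9.46, -21.85, 50.48, -116.61, 269.36]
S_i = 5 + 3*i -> [5, 8, 11, 14, 17]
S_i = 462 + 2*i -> [462, 464, 466, 468, 470]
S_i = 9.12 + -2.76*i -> [9.12, 6.36, 3.6, 0.84, -1.92]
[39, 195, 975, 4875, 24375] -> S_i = 39*5^i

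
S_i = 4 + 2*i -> [4, 6, 8, 10, 12]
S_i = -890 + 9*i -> [-890, -881, -872, -863, -854]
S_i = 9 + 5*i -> [9, 14, 19, 24, 29]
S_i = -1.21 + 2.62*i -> [-1.21, 1.41, 4.03, 6.65, 9.27]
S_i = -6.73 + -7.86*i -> [-6.73, -14.59, -22.45, -30.31, -38.17]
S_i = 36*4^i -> [36, 144, 576, 2304, 9216]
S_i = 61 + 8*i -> [61, 69, 77, 85, 93]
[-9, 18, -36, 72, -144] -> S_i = -9*-2^i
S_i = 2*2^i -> [2, 4, 8, 16, 32]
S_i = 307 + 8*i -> [307, 315, 323, 331, 339]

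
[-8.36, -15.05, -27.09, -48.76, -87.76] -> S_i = -8.36*1.80^i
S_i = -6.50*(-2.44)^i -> [-6.5, 15.86, -38.7, 94.42, -230.39]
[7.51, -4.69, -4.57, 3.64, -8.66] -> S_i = Random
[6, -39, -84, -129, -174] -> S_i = 6 + -45*i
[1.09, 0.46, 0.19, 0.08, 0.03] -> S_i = 1.09*0.42^i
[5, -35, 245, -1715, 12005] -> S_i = 5*-7^i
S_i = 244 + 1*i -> [244, 245, 246, 247, 248]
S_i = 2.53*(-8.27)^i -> [2.53, -20.92, 173.03, -1430.99, 11834.3]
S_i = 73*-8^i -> [73, -584, 4672, -37376, 299008]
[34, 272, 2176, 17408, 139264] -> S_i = 34*8^i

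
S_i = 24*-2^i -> [24, -48, 96, -192, 384]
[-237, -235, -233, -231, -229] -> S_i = -237 + 2*i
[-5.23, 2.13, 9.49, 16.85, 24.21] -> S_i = -5.23 + 7.36*i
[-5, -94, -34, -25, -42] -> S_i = Random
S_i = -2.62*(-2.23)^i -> [-2.62, 5.84, -13.03, 29.05, -64.79]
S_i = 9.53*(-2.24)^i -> [9.53, -21.35, 47.82, -107.11, 239.93]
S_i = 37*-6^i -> [37, -222, 1332, -7992, 47952]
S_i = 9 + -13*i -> [9, -4, -17, -30, -43]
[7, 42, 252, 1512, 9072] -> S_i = 7*6^i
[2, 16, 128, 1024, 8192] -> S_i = 2*8^i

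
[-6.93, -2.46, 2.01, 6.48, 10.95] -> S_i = -6.93 + 4.47*i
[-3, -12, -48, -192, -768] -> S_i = -3*4^i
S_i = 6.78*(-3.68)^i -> [6.78, -24.95, 91.82, -337.89, 1243.43]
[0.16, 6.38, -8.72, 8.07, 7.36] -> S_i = Random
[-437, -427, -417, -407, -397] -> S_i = -437 + 10*i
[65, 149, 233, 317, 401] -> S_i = 65 + 84*i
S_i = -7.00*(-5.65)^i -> [-7.0, 39.55, -223.46, 1262.53, -7133.32]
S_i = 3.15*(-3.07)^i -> [3.15, -9.67, 29.69, -91.14, 279.81]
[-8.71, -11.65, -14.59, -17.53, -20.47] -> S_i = -8.71 + -2.94*i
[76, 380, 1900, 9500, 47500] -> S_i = 76*5^i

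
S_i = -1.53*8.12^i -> [-1.53, -12.42, -100.88, -819.14, -6651.44]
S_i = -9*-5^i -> [-9, 45, -225, 1125, -5625]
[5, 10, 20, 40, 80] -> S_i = 5*2^i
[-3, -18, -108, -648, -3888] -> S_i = -3*6^i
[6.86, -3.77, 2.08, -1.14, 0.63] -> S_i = 6.86*(-0.55)^i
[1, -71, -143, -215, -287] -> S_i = 1 + -72*i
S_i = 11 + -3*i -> [11, 8, 5, 2, -1]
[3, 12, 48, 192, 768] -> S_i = 3*4^i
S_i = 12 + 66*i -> [12, 78, 144, 210, 276]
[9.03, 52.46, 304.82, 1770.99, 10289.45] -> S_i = 9.03*5.81^i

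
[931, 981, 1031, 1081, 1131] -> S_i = 931 + 50*i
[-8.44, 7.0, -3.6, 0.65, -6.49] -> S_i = Random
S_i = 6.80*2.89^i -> [6.8, 19.65, 56.79, 164.14, 474.35]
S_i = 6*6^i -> [6, 36, 216, 1296, 7776]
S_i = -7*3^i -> [-7, -21, -63, -189, -567]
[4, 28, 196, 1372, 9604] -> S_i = 4*7^i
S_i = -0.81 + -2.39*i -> [-0.81, -3.2, -5.59, -7.98, -10.37]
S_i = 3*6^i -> [3, 18, 108, 648, 3888]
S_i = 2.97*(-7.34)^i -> [2.97, -21.8, 160.01, -1174.48, 8620.66]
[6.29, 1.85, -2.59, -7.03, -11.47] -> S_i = 6.29 + -4.44*i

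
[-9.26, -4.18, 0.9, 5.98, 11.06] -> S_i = -9.26 + 5.08*i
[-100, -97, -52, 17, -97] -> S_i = Random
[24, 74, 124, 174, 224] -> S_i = 24 + 50*i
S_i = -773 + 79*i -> [-773, -694, -615, -536, -457]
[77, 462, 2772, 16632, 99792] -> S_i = 77*6^i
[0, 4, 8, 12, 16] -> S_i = 0 + 4*i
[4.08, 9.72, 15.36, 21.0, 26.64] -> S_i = 4.08 + 5.64*i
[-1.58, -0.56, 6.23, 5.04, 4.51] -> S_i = Random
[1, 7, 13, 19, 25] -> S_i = 1 + 6*i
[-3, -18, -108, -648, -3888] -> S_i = -3*6^i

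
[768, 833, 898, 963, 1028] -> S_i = 768 + 65*i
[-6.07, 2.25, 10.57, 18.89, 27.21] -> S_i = -6.07 + 8.32*i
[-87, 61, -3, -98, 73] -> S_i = Random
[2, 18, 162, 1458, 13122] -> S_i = 2*9^i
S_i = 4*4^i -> [4, 16, 64, 256, 1024]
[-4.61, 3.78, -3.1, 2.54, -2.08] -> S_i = -4.61*(-0.82)^i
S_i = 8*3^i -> [8, 24, 72, 216, 648]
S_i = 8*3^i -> [8, 24, 72, 216, 648]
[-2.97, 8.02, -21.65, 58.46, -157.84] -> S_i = -2.97*(-2.70)^i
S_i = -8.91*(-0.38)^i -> [-8.91, 3.39, -1.29, 0.49, -0.19]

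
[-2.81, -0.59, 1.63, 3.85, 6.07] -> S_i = -2.81 + 2.22*i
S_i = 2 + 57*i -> [2, 59, 116, 173, 230]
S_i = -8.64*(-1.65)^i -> [-8.64, 14.26, -23.52, 38.81, -64.04]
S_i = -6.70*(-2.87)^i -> [-6.7, 19.23, -55.19, 158.39, -454.57]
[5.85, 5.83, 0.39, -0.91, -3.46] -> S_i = Random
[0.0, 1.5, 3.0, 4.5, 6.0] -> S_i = -0.00 + 1.50*i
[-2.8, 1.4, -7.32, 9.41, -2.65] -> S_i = Random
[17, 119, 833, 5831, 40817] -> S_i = 17*7^i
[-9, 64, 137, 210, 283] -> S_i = -9 + 73*i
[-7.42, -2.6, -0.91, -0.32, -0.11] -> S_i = -7.42*0.35^i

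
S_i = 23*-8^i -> [23, -184, 1472, -11776, 94208]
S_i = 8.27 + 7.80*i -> [8.27, 16.07, 23.87, 31.67, 39.47]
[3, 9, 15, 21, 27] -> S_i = 3 + 6*i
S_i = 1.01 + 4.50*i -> [1.01, 5.51, 10.01, 14.51, 19.01]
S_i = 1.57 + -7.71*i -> [1.57, -6.14, -13.85, -21.56, -29.27]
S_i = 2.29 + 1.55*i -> [2.29, 3.84, 5.39, 6.94, 8.49]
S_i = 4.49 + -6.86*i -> [4.49, -2.37, -9.23, -16.09, -22.95]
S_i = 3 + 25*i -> [3, 28, 53, 78, 103]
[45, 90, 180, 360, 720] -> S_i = 45*2^i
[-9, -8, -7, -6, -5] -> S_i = -9 + 1*i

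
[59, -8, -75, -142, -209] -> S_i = 59 + -67*i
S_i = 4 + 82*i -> [4, 86, 168, 250, 332]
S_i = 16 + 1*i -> [16, 17, 18, 19, 20]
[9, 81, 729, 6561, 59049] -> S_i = 9*9^i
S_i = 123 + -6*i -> [123, 117, 111, 105, 99]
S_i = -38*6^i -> [-38, -228, -1368, -8208, -49248]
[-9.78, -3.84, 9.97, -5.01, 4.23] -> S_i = Random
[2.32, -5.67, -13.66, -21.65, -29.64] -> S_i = 2.32 + -7.99*i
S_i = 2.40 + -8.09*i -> [2.4, -5.69, -13.78, -21.87, -29.96]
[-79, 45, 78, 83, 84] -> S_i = Random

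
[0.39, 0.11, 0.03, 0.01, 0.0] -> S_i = 0.39*0.27^i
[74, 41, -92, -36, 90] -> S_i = Random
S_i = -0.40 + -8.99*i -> [-0.4, -9.39, -18.38, -27.37, -36.36]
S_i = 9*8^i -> [9, 72, 576, 4608, 36864]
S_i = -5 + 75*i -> [-5, 70, 145, 220, 295]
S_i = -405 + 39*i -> [-405, -366, -327, -288, -249]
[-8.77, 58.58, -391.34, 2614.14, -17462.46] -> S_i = -8.77*(-6.68)^i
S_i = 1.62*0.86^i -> [1.62, 1.39, 1.2, 1.03, 0.89]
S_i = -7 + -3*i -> [-7, -10, -13, -16, -19]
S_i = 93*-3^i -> [93, -279, 837, -2511, 7533]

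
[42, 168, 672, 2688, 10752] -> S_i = 42*4^i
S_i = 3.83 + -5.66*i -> [3.83, -1.83, -7.49, -13.15, -18.81]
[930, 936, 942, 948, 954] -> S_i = 930 + 6*i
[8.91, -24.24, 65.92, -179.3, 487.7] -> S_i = 8.91*(-2.72)^i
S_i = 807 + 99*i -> [807, 906, 1005, 1104, 1203]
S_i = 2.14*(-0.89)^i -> [2.14, -1.9, 1.7, -1.51, 1.34]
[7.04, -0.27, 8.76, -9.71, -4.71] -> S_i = Random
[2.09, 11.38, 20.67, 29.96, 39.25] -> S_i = 2.09 + 9.29*i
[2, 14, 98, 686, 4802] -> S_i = 2*7^i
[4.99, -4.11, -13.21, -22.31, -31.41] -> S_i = 4.99 + -9.10*i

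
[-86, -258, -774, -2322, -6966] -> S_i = -86*3^i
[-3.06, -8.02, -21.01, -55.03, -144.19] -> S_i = -3.06*2.62^i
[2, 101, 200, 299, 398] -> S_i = 2 + 99*i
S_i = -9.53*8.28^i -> [-9.53, -78.91, -653.36, -5409.83, -44793.42]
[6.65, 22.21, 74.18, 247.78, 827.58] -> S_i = 6.65*3.34^i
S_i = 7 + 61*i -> [7, 68, 129, 190, 251]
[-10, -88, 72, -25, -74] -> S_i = Random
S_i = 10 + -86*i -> [10, -76, -162, -248, -334]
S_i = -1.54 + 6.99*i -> [-1.54, 5.45, 12.44, 19.43, 26.42]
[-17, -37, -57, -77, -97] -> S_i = -17 + -20*i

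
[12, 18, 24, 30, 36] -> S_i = 12 + 6*i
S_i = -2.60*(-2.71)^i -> [-2.6, 7.05, -19.09, 51.75, -140.23]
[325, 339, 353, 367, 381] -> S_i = 325 + 14*i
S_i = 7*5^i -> [7, 35, 175, 875, 4375]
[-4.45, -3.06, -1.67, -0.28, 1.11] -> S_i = -4.45 + 1.39*i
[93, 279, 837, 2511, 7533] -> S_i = 93*3^i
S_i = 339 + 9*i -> [339, 348, 357, 366, 375]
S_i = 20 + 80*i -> [20, 100, 180, 260, 340]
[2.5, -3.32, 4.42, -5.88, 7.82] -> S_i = 2.50*(-1.33)^i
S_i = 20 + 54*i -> [20, 74, 128, 182, 236]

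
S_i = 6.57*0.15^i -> [6.57, 0.99, 0.15, 0.02, 0.0]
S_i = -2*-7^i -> [-2, 14, -98, 686, -4802]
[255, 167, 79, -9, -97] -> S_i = 255 + -88*i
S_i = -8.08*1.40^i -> [-8.08, -11.31, -15.84, -22.17, -31.04]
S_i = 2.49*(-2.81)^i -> [2.49, -7.0, 19.66, -55.25, 155.25]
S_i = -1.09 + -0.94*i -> [-1.09, -2.03, -2.97, -3.91, -4.85]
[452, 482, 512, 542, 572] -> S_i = 452 + 30*i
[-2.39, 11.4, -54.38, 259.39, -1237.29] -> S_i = -2.39*(-4.77)^i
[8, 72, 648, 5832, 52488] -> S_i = 8*9^i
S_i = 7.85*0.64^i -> [7.85, 5.02, 3.22, 2.06, 1.32]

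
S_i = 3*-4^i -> [3, -12, 48, -192, 768]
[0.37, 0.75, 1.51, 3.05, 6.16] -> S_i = 0.37*2.02^i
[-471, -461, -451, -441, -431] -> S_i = -471 + 10*i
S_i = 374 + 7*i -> [374, 381, 388, 395, 402]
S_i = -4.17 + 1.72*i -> [-4.17, -2.45, -0.73, 0.99, 2.71]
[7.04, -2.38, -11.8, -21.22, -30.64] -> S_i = 7.04 + -9.42*i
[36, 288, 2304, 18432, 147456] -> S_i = 36*8^i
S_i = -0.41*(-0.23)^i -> [-0.41, 0.09, -0.02, 0.0, -0.0]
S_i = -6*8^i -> [-6, -48, -384, -3072, -24576]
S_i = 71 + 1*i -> [71, 72, 73, 74, 75]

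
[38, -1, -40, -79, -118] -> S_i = 38 + -39*i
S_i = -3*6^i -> [-3, -18, -108, -648, -3888]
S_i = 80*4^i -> [80, 320, 1280, 5120, 20480]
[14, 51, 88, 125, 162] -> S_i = 14 + 37*i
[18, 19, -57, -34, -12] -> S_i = Random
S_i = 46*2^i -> [46, 92, 184, 368, 736]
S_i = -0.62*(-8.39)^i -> [-0.62, 5.2, -43.64, 366.17, -3072.13]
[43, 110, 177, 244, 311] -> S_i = 43 + 67*i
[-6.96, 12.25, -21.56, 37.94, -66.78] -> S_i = -6.96*(-1.76)^i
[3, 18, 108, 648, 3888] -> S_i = 3*6^i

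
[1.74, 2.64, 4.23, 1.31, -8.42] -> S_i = Random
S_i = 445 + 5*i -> [445, 450, 455, 460, 465]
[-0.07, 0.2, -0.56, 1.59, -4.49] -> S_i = -0.07*(-2.83)^i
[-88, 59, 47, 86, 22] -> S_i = Random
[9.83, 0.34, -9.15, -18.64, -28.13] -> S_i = 9.83 + -9.49*i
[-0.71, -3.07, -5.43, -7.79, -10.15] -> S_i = -0.71 + -2.36*i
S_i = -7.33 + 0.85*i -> [-7.33, -6.48, -5.63, -4.78, -3.93]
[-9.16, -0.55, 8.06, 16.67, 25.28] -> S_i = -9.16 + 8.61*i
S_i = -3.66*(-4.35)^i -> [-3.66, 15.92, -69.26, 301.27, -1310.5]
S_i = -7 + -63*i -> [-7, -70, -133, -196, -259]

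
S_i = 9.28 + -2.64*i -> [9.28, 6.64, 4.0, 1.36, -1.28]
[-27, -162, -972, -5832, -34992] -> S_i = -27*6^i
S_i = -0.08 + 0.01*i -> [-0.08, -0.07, -0.06, -0.05, -0.04]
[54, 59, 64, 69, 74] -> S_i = 54 + 5*i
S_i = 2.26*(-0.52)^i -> [2.26, -1.18, 0.61, -0.32, 0.17]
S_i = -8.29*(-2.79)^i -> [-8.29, 23.13, -64.53, 180.04, -502.31]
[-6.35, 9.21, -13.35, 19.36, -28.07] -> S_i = -6.35*(-1.45)^i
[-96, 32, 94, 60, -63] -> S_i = Random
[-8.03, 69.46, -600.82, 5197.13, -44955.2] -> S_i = -8.03*(-8.65)^i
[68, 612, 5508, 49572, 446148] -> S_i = 68*9^i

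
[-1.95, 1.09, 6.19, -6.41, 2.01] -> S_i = Random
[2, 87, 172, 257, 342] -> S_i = 2 + 85*i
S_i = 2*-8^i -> [2, -16, 128, -1024, 8192]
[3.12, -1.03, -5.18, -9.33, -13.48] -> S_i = 3.12 + -4.15*i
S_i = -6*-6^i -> [-6, 36, -216, 1296, -7776]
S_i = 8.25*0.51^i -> [8.25, 4.21, 2.15, 1.09, 0.56]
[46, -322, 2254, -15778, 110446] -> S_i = 46*-7^i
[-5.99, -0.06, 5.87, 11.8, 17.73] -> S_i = -5.99 + 5.93*i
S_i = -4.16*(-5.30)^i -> [-4.16, 22.05, -116.85, 619.33, -3282.44]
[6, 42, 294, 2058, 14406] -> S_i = 6*7^i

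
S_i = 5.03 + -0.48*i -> [5.03, 4.55, 4.07, 3.59, 3.11]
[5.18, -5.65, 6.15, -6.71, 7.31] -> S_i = 5.18*(-1.09)^i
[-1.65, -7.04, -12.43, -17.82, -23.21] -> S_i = -1.65 + -5.39*i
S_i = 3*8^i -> [3, 24, 192, 1536, 12288]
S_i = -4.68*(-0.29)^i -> [-4.68, 1.36, -0.39, 0.11, -0.03]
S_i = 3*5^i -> [3, 15, 75, 375, 1875]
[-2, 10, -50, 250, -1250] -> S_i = -2*-5^i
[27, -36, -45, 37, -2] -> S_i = Random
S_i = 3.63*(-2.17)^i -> [3.63, -7.88, 17.09, -37.09, 80.49]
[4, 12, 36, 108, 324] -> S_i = 4*3^i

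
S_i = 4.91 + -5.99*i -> [4.91, -1.08, -7.07, -13.06, -19.05]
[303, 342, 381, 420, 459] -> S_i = 303 + 39*i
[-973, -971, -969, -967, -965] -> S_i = -973 + 2*i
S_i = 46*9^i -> [46, 414, 3726, 33534, 301806]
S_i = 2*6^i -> [2, 12, 72, 432, 2592]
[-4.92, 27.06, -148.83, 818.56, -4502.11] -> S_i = -4.92*(-5.50)^i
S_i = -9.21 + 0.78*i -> [-9.21, -8.43, -7.65, -6.87, -6.09]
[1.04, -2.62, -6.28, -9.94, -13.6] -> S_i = 1.04 + -3.66*i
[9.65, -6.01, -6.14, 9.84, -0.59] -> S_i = Random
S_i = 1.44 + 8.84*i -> [1.44, 10.28, 19.12, 27.96, 36.8]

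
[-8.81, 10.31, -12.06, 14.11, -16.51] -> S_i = -8.81*(-1.17)^i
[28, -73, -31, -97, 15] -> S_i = Random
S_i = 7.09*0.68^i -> [7.09, 4.82, 3.28, 2.23, 1.52]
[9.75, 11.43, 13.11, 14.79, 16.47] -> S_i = 9.75 + 1.68*i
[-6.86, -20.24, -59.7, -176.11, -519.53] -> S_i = -6.86*2.95^i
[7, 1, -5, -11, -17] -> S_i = 7 + -6*i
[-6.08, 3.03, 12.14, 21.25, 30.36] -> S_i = -6.08 + 9.11*i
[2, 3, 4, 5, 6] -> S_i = 2 + 1*i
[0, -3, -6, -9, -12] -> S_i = 0 + -3*i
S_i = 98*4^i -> [98, 392, 1568, 6272, 25088]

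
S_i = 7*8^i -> [7, 56, 448, 3584, 28672]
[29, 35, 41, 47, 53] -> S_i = 29 + 6*i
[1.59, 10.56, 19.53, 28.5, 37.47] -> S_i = 1.59 + 8.97*i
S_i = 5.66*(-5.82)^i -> [5.66, -32.94, 191.72, -1115.8, 6493.94]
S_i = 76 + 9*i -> [76, 85, 94, 103, 112]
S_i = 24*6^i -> [24, 144, 864, 5184, 31104]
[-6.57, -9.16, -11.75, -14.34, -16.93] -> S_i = -6.57 + -2.59*i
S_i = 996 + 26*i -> [996, 1022, 1048, 1074, 1100]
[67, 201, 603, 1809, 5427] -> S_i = 67*3^i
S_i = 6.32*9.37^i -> [6.32, 59.22, 554.88, 5199.19, 48716.43]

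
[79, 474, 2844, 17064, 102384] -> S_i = 79*6^i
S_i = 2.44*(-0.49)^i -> [2.44, -1.2, 0.59, -0.29, 0.14]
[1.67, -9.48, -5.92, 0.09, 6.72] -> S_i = Random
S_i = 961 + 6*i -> [961, 967, 973, 979, 985]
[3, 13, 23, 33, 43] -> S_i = 3 + 10*i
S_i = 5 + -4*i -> [5, 1, -3, -7, -11]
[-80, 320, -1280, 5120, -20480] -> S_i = -80*-4^i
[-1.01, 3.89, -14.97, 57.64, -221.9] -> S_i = -1.01*(-3.85)^i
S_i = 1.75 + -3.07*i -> [1.75, -1.32, -4.39, -7.46, -10.53]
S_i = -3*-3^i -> [-3, 9, -27, 81, -243]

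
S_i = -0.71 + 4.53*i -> [-0.71, 3.82, 8.35, 12.88, 17.41]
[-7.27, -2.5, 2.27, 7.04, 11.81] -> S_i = -7.27 + 4.77*i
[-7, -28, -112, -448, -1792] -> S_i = -7*4^i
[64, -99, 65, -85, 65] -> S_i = Random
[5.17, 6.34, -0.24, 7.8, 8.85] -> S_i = Random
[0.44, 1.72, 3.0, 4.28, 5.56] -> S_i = 0.44 + 1.28*i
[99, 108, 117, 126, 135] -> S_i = 99 + 9*i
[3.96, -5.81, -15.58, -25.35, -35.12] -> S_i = 3.96 + -9.77*i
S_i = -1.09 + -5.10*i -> [-1.09, -6.19, -11.29, -16.39, -21.49]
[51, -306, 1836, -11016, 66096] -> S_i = 51*-6^i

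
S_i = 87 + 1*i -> [87, 88, 89, 90, 91]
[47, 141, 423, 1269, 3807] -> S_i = 47*3^i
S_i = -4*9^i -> [-4, -36, -324, -2916, -26244]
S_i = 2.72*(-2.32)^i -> [2.72, -6.31, 14.64, -33.97, 78.8]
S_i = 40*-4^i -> [40, -160, 640, -2560, 10240]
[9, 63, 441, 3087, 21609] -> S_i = 9*7^i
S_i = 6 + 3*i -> [6, 9, 12, 15, 18]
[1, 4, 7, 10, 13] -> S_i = 1 + 3*i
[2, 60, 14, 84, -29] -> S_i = Random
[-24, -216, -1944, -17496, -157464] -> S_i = -24*9^i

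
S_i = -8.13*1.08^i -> [-8.13, -8.78, -9.48, -10.24, -11.06]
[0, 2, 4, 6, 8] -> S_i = 0 + 2*i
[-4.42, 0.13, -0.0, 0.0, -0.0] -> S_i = -4.42*(-0.03)^i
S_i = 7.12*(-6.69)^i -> [7.12, -47.63, 318.66, -2131.86, 14262.13]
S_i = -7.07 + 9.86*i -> [-7.07, 2.79, 12.65, 22.51, 32.37]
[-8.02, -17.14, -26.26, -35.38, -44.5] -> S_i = -8.02 + -9.12*i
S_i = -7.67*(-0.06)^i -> [-7.67, 0.46, -0.03, 0.0, -0.0]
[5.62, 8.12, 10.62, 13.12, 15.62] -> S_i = 5.62 + 2.50*i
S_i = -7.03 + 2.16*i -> [-7.03, -4.87, -2.71, -0.55, 1.61]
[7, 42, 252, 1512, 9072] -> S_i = 7*6^i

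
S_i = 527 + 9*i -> [527, 536, 545, 554, 563]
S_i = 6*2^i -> [6, 12, 24, 48, 96]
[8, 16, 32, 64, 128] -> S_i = 8*2^i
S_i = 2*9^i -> [2, 18, 162, 1458, 13122]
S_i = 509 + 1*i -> [509, 510, 511, 512, 513]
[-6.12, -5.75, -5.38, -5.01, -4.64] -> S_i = -6.12 + 0.37*i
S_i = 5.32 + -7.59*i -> [5.32, -2.27, -9.86, -17.45, -25.04]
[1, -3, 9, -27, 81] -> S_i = 1*-3^i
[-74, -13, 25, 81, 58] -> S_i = Random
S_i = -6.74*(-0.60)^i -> [-6.74, 4.04, -2.43, 1.46, -0.87]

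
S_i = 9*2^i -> [9, 18, 36, 72, 144]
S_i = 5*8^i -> [5, 40, 320, 2560, 20480]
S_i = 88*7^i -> [88, 616, 4312, 30184, 211288]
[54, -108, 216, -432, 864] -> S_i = 54*-2^i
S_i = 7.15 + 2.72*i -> [7.15, 9.87, 12.59, 15.31, 18.03]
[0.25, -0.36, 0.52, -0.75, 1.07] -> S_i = 0.25*(-1.44)^i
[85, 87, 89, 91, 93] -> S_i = 85 + 2*i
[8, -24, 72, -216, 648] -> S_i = 8*-3^i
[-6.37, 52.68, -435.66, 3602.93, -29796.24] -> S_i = -6.37*(-8.27)^i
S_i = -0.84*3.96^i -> [-0.84, -3.33, -13.17, -52.16, -206.57]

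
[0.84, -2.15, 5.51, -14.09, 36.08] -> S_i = 0.84*(-2.56)^i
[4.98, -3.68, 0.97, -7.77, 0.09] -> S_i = Random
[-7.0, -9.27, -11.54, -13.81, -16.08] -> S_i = -7.00 + -2.27*i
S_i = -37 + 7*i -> [-37, -30, -23, -16, -9]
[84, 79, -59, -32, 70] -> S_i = Random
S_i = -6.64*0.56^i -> [-6.64, -3.72, -2.08, -1.17, -0.65]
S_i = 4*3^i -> [4, 12, 36, 108, 324]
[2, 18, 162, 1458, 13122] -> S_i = 2*9^i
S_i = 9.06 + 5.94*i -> [9.06, 15.0, 20.94, 26.88, 32.82]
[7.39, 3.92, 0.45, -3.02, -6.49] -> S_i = 7.39 + -3.47*i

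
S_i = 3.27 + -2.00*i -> [3.27, 1.27, -0.73, -2.73, -4.73]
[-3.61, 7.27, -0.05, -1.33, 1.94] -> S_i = Random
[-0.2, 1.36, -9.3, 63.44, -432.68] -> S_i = -0.20*(-6.82)^i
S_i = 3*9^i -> [3, 27, 243, 2187, 19683]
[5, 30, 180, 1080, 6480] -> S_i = 5*6^i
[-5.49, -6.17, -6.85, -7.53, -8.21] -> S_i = -5.49 + -0.68*i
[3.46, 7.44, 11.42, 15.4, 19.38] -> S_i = 3.46 + 3.98*i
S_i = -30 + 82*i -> [-30, 52, 134, 216, 298]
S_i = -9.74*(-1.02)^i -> [-9.74, 9.93, -10.13, 10.34, -10.54]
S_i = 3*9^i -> [3, 27, 243, 2187, 19683]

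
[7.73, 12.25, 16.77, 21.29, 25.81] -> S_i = 7.73 + 4.52*i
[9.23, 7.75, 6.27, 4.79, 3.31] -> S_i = 9.23 + -1.48*i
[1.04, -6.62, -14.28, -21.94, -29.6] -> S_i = 1.04 + -7.66*i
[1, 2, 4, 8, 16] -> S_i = 1*2^i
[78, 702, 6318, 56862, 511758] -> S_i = 78*9^i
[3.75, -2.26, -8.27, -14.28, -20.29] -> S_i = 3.75 + -6.01*i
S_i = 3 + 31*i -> [3, 34, 65, 96, 127]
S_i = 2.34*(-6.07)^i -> [2.34, -14.2, 86.22, -523.34, 3176.66]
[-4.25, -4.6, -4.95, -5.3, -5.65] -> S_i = -4.25 + -0.35*i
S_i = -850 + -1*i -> [-850, -851, -852, -853, -854]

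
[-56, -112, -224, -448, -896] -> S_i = -56*2^i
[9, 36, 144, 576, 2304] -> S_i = 9*4^i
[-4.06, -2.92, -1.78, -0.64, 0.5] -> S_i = -4.06 + 1.14*i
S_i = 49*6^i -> [49, 294, 1764, 10584, 63504]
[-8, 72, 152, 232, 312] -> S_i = -8 + 80*i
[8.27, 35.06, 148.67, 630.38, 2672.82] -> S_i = 8.27*4.24^i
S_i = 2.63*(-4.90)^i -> [2.63, -12.89, 63.15, -309.42, 1516.14]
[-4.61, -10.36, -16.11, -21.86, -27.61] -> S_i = -4.61 + -5.75*i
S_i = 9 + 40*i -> [9, 49, 89, 129, 169]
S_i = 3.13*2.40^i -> [3.13, 7.51, 18.03, 43.27, 103.85]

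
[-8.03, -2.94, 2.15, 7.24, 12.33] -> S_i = -8.03 + 5.09*i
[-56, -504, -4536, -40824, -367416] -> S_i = -56*9^i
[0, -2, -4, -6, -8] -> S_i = 0 + -2*i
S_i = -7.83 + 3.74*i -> [-7.83, -4.09, -0.35, 3.39, 7.13]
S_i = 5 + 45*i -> [5, 50, 95, 140, 185]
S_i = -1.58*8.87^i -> [-1.58, -14.01, -124.31, -1102.63, -9780.29]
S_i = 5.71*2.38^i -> [5.71, 13.59, 32.34, 76.98, 183.21]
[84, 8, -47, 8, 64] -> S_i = Random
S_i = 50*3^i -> [50, 150, 450, 1350, 4050]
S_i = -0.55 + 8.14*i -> [-0.55, 7.59, 15.73, 23.87, 32.01]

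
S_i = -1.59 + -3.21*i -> [-1.59, -4.8, -8.01, -11.22, -14.43]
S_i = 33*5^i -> [33, 165, 825, 4125, 20625]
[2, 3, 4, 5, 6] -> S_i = 2 + 1*i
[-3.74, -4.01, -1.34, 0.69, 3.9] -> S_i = Random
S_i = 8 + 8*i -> [8, 16, 24, 32, 40]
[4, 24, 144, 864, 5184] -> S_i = 4*6^i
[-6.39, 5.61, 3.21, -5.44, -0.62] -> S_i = Random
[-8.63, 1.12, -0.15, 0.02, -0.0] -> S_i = -8.63*(-0.13)^i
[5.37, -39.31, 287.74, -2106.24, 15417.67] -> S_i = 5.37*(-7.32)^i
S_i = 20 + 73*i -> [20, 93, 166, 239, 312]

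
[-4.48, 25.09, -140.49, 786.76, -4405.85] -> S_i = -4.48*(-5.60)^i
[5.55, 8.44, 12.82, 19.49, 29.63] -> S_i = 5.55*1.52^i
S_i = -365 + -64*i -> [-365, -429, -493, -557, -621]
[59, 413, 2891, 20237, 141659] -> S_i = 59*7^i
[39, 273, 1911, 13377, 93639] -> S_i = 39*7^i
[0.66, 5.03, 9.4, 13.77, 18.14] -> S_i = 0.66 + 4.37*i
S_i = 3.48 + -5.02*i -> [3.48, -1.54, -6.56, -11.58, -16.6]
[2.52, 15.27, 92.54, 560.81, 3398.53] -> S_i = 2.52*6.06^i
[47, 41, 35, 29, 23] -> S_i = 47 + -6*i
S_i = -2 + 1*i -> [-2, -1, 0, 1, 2]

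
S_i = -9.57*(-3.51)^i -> [-9.57, 33.59, -117.9, 413.84, -1452.58]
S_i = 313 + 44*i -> [313, 357, 401, 445, 489]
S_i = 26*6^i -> [26, 156, 936, 5616, 33696]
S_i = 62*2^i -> [62, 124, 248, 496, 992]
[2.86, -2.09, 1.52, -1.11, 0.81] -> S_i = 2.86*(-0.73)^i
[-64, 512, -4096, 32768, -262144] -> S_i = -64*-8^i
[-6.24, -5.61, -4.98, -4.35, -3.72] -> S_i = -6.24 + 0.63*i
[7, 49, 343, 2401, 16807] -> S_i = 7*7^i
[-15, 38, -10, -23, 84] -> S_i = Random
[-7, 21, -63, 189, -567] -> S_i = -7*-3^i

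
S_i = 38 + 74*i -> [38, 112, 186, 260, 334]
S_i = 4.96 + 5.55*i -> [4.96, 10.51, 16.06, 21.61, 27.16]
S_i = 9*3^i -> [9, 27, 81, 243, 729]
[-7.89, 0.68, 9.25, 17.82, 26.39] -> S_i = -7.89 + 8.57*i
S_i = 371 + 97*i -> [371, 468, 565, 662, 759]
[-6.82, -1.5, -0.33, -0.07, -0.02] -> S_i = -6.82*0.22^i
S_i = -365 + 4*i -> [-365, -361, -357, -353, -349]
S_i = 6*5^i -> [6, 30, 150, 750, 3750]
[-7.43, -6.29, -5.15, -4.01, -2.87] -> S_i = -7.43 + 1.14*i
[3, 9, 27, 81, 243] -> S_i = 3*3^i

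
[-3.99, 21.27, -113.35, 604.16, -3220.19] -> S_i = -3.99*(-5.33)^i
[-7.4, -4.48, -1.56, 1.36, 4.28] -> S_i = -7.40 + 2.92*i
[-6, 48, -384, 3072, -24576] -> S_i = -6*-8^i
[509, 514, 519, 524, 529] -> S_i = 509 + 5*i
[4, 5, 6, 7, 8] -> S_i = 4 + 1*i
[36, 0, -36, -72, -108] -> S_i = 36 + -36*i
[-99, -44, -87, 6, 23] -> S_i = Random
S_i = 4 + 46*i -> [4, 50, 96, 142, 188]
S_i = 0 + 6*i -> [0, 6, 12, 18, 24]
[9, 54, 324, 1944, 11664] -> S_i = 9*6^i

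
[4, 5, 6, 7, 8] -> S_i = 4 + 1*i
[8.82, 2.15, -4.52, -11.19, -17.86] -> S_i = 8.82 + -6.67*i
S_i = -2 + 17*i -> [-2, 15, 32, 49, 66]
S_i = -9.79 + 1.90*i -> [-9.79, -7.89, -5.99, -4.09, -2.19]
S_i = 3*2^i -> [3, 6, 12, 24, 48]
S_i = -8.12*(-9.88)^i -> [-8.12, 80.23, -792.63, 7831.17, -77372.0]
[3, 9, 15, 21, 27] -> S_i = 3 + 6*i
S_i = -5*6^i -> [-5, -30, -180, -1080, -6480]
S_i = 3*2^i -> [3, 6, 12, 24, 48]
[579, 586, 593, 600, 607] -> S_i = 579 + 7*i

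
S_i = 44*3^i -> [44, 132, 396, 1188, 3564]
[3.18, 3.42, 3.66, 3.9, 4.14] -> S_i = 3.18 + 0.24*i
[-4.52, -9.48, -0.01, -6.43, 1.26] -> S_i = Random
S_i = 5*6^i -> [5, 30, 180, 1080, 6480]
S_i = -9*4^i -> [-9, -36, -144, -576, -2304]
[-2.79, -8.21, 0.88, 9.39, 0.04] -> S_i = Random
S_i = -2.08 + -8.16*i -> [-2.08, -10.24, -18.4, -26.56, -34.72]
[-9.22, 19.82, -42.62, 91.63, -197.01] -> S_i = -9.22*(-2.15)^i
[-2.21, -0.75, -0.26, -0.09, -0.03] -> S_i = -2.21*0.34^i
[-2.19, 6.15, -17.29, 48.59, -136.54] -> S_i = -2.19*(-2.81)^i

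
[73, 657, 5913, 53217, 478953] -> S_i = 73*9^i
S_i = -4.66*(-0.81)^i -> [-4.66, 3.77, -3.06, 2.48, -2.01]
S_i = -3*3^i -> [-3, -9, -27, -81, -243]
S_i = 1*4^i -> [1, 4, 16, 64, 256]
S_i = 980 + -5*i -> [980, 975, 970, 965, 960]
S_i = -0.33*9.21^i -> [-0.33, -3.04, -27.99, -257.81, -2374.39]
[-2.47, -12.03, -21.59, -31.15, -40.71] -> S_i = -2.47 + -9.56*i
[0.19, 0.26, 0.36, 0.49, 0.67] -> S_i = 0.19*1.37^i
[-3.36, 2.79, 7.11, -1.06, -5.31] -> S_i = Random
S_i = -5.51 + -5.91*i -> [-5.51, -11.42, -17.33, -23.24, -29.15]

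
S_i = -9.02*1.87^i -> [-9.02, -16.87, -31.54, -58.98, -110.3]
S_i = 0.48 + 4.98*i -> [0.48, 5.46, 10.44, 15.42, 20.4]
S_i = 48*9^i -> [48, 432, 3888, 34992, 314928]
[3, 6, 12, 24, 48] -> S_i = 3*2^i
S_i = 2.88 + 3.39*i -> [2.88, 6.27, 9.66, 13.05, 16.44]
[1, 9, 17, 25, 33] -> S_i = 1 + 8*i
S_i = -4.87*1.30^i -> [-4.87, -6.33, -8.23, -10.7, -13.91]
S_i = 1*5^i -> [1, 5, 25, 125, 625]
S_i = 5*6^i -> [5, 30, 180, 1080, 6480]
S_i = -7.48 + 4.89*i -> [-7.48, -2.59, 2.3, 7.19, 12.08]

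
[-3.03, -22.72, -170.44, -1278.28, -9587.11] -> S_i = -3.03*7.50^i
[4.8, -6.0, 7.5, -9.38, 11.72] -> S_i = 4.80*(-1.25)^i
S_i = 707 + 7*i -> [707, 714, 721, 728, 735]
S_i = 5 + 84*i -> [5, 89, 173, 257, 341]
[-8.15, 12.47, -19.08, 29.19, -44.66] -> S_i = -8.15*(-1.53)^i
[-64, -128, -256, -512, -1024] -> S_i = -64*2^i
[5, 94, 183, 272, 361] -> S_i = 5 + 89*i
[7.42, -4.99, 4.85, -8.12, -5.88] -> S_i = Random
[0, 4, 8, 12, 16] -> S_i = 0 + 4*i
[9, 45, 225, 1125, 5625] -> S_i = 9*5^i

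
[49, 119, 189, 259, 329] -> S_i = 49 + 70*i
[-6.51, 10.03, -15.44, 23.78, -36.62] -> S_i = -6.51*(-1.54)^i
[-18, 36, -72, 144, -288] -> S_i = -18*-2^i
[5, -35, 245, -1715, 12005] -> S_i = 5*-7^i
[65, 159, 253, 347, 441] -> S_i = 65 + 94*i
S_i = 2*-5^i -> [2, -10, 50, -250, 1250]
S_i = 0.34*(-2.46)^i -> [0.34, -0.84, 2.06, -5.06, 12.45]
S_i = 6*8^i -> [6, 48, 384, 3072, 24576]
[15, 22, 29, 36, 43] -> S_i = 15 + 7*i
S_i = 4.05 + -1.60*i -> [4.05, 2.45, 0.85, -0.75, -2.35]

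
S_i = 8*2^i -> [8, 16, 32, 64, 128]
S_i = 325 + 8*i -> [325, 333, 341, 349, 357]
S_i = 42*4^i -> [42, 168, 672, 2688, 10752]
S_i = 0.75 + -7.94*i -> [0.75, -7.19, -15.13, -23.07, -31.01]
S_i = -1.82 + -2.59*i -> [-1.82, -4.41, -7.0, -9.59, -12.18]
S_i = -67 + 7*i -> [-67, -60, -53, -46, -39]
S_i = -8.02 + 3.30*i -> [-8.02, -4.72, -1.42, 1.88, 5.18]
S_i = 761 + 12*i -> [761, 773, 785, 797, 809]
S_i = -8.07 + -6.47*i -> [-8.07, -14.54, -21.01, -27.48, -33.95]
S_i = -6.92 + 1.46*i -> [-6.92, -5.46, -4.0, -2.54, -1.08]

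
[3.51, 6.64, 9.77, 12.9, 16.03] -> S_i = 3.51 + 3.13*i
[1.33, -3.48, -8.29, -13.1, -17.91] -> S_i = 1.33 + -4.81*i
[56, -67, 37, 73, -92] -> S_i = Random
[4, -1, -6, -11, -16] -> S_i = 4 + -5*i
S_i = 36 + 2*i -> [36, 38, 40, 42, 44]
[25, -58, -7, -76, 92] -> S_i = Random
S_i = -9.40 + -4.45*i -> [-9.4, -13.85, -18.3, -22.75, -27.2]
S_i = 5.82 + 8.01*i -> [5.82, 13.83, 21.84, 29.85, 37.86]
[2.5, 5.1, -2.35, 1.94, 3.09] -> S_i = Random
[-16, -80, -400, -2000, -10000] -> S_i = -16*5^i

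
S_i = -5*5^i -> [-5, -25, -125, -625, -3125]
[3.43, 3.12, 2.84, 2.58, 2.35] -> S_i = 3.43*0.91^i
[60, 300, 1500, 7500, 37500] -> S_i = 60*5^i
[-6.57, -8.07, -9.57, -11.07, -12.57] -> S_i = -6.57 + -1.50*i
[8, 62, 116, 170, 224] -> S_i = 8 + 54*i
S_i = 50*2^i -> [50, 100, 200, 400, 800]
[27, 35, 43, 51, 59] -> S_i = 27 + 8*i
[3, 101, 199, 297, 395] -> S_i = 3 + 98*i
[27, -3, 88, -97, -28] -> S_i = Random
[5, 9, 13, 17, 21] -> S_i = 5 + 4*i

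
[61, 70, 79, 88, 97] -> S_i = 61 + 9*i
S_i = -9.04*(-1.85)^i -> [-9.04, 16.72, -30.94, 57.24, -105.89]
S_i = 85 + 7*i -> [85, 92, 99, 106, 113]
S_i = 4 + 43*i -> [4, 47, 90, 133, 176]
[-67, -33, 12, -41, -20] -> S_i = Random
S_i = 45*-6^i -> [45, -270, 1620, -9720, 58320]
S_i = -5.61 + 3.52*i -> [-5.61, -2.09, 1.43, 4.95, 8.47]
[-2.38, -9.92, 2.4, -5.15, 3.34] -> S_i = Random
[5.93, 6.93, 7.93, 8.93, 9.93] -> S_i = 5.93 + 1.00*i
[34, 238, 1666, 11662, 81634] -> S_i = 34*7^i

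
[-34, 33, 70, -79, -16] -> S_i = Random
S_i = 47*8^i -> [47, 376, 3008, 24064, 192512]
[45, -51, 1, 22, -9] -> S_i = Random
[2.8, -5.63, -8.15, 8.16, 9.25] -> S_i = Random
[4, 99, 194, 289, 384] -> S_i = 4 + 95*i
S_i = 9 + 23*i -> [9, 32, 55, 78, 101]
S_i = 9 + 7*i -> [9, 16, 23, 30, 37]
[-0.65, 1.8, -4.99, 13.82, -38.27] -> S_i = -0.65*(-2.77)^i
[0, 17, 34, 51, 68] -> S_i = 0 + 17*i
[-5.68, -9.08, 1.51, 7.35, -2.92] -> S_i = Random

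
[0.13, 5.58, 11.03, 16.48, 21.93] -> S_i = 0.13 + 5.45*i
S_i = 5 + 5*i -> [5, 10, 15, 20, 25]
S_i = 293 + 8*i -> [293, 301, 309, 317, 325]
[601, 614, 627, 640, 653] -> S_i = 601 + 13*i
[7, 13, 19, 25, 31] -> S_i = 7 + 6*i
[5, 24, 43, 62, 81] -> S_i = 5 + 19*i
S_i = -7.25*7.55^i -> [-7.25, -54.74, -413.27, -3120.17, -23557.32]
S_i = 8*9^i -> [8, 72, 648, 5832, 52488]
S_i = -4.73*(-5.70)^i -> [-4.73, 26.96, -153.68, 875.96, -4992.99]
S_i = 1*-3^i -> [1, -3, 9, -27, 81]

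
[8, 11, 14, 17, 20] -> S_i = 8 + 3*i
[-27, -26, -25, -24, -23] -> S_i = -27 + 1*i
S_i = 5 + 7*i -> [5, 12, 19, 26, 33]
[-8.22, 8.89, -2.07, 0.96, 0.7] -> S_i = Random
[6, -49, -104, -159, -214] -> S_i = 6 + -55*i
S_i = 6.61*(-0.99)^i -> [6.61, -6.54, 6.48, -6.41, 6.35]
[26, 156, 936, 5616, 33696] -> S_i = 26*6^i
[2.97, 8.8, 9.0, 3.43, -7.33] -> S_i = Random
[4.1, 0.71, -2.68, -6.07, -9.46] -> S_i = 4.10 + -3.39*i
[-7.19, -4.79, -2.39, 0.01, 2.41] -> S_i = -7.19 + 2.40*i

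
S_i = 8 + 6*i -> [8, 14, 20, 26, 32]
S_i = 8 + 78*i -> [8, 86, 164, 242, 320]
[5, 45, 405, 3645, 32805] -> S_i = 5*9^i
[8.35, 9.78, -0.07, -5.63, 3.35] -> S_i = Random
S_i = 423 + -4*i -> [423, 419, 415, 411, 407]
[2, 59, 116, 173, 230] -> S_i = 2 + 57*i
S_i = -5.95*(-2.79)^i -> [-5.95, 16.6, -46.32, 129.22, -360.52]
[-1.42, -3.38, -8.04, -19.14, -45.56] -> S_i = -1.42*2.38^i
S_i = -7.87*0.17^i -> [-7.87, -1.34, -0.23, -0.04, -0.01]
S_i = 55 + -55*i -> [55, 0, -55, -110, -165]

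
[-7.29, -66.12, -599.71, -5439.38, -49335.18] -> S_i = -7.29*9.07^i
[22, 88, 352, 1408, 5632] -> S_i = 22*4^i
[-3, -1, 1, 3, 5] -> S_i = -3 + 2*i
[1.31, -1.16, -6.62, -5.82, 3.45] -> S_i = Random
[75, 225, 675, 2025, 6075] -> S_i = 75*3^i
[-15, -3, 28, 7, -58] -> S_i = Random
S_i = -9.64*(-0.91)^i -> [-9.64, 8.77, -7.98, 7.26, -6.61]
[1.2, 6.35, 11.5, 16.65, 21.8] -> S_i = 1.20 + 5.15*i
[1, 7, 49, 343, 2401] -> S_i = 1*7^i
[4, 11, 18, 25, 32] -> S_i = 4 + 7*i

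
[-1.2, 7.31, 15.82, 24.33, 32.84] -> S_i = -1.20 + 8.51*i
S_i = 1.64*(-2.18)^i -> [1.64, -3.58, 7.79, -16.99, 37.04]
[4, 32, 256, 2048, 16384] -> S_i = 4*8^i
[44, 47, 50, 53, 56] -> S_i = 44 + 3*i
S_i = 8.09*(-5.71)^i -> [8.09, -46.19, 263.77, -1506.11, 8599.89]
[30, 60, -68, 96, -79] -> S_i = Random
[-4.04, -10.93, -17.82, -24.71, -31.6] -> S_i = -4.04 + -6.89*i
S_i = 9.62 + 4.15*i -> [9.62, 13.77, 17.92, 22.07, 26.22]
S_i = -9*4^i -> [-9, -36, -144, -576, -2304]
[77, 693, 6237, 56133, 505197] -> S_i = 77*9^i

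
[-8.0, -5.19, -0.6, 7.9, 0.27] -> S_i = Random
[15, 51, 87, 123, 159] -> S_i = 15 + 36*i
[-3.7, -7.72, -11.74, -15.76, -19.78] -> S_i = -3.70 + -4.02*i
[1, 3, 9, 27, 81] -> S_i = 1*3^i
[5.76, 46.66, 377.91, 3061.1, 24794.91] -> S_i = 5.76*8.10^i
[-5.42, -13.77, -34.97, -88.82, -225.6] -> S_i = -5.42*2.54^i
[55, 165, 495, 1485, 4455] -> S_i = 55*3^i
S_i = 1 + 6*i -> [1, 7, 13, 19, 25]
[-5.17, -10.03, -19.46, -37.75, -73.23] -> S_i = -5.17*1.94^i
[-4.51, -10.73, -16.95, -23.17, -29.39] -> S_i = -4.51 + -6.22*i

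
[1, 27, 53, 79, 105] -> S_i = 1 + 26*i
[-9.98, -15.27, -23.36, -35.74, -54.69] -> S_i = -9.98*1.53^i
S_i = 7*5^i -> [7, 35, 175, 875, 4375]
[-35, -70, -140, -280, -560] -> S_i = -35*2^i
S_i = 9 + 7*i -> [9, 16, 23, 30, 37]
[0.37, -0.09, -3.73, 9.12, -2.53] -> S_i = Random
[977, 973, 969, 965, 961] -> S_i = 977 + -4*i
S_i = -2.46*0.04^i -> [-2.46, -0.1, -0.0, -0.0, -0.0]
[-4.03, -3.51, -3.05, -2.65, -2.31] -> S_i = -4.03*0.87^i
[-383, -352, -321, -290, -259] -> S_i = -383 + 31*i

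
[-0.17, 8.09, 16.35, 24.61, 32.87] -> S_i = -0.17 + 8.26*i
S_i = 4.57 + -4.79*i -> [4.57, -0.22, -5.01, -9.8, -14.59]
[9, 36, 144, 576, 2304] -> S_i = 9*4^i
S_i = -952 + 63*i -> [-952, -889, -826, -763, -700]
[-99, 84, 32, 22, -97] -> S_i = Random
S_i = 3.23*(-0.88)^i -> [3.23, -2.84, 2.5, -2.2, 1.94]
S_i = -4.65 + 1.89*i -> [-4.65, -2.76, -0.87, 1.02, 2.91]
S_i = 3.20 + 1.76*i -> [3.2, 4.96, 6.72, 8.48, 10.24]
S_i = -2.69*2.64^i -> [-2.69, -7.1, -18.75, -49.5, -130.67]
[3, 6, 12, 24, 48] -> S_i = 3*2^i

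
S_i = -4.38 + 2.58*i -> [-4.38, -1.8, 0.78, 3.36, 5.94]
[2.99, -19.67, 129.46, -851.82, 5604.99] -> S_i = 2.99*(-6.58)^i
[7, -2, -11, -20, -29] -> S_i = 7 + -9*i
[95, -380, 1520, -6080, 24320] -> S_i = 95*-4^i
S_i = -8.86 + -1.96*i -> [-8.86, -10.82, -12.78, -14.74, -16.7]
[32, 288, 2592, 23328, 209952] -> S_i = 32*9^i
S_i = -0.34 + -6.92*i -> [-0.34, -7.26, -14.18, -21.1, -28.02]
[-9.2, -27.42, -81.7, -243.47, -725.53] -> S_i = -9.20*2.98^i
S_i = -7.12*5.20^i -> [-7.12, -37.02, -192.52, -1001.13, -5205.87]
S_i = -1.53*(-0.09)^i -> [-1.53, 0.14, -0.01, 0.0, -0.0]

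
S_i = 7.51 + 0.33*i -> [7.51, 7.84, 8.17, 8.5, 8.83]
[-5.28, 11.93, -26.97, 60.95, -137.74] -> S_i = -5.28*(-2.26)^i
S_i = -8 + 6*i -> [-8, -2, 4, 10, 16]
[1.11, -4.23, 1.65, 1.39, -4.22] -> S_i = Random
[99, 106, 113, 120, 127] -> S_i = 99 + 7*i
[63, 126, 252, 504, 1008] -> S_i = 63*2^i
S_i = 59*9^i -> [59, 531, 4779, 43011, 387099]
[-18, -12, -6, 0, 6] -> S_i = -18 + 6*i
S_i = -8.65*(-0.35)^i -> [-8.65, 3.03, -1.06, 0.37, -0.13]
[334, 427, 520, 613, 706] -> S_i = 334 + 93*i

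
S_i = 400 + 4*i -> [400, 404, 408, 412, 416]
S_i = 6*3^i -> [6, 18, 54, 162, 486]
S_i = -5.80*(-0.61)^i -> [-5.8, 3.54, -2.16, 1.32, -0.8]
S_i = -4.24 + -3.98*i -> [-4.24, -8.22, -12.2, -16.18, -20.16]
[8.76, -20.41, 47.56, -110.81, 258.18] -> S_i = 8.76*(-2.33)^i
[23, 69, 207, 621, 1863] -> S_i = 23*3^i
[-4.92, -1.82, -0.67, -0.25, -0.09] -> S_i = -4.92*0.37^i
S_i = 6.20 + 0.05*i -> [6.2, 6.25, 6.3, 6.35, 6.4]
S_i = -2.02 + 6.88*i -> [-2.02, 4.86, 11.74, 18.62, 25.5]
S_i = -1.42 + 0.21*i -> [-1.42, -1.21, -1.0, -0.79, -0.58]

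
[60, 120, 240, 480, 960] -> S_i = 60*2^i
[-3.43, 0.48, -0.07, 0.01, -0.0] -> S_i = -3.43*(-0.14)^i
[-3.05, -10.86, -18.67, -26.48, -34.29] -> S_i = -3.05 + -7.81*i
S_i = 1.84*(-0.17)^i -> [1.84, -0.31, 0.05, -0.01, 0.0]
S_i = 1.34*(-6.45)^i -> [1.34, -8.64, 55.75, -359.57, 2319.23]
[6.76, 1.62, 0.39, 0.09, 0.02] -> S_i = 6.76*0.24^i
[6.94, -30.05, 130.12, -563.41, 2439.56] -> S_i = 6.94*(-4.33)^i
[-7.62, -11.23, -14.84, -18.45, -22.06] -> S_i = -7.62 + -3.61*i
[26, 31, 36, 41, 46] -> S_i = 26 + 5*i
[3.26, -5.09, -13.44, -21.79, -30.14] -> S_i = 3.26 + -8.35*i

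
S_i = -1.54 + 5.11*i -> [-1.54, 3.57, 8.68, 13.79, 18.9]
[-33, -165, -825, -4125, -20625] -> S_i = -33*5^i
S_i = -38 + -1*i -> [-38, -39, -40, -41, -42]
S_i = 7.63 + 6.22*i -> [7.63, 13.85, 20.07, 26.29, 32.51]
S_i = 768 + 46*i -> [768, 814, 860, 906, 952]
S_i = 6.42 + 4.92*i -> [6.42, 11.34, 16.26, 21.18, 26.1]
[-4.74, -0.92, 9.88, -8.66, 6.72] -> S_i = Random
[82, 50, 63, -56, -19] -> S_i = Random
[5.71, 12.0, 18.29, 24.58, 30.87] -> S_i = 5.71 + 6.29*i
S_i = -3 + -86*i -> [-3, -89, -175, -261, -347]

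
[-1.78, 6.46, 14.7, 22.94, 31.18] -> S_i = -1.78 + 8.24*i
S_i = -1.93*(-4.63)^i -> [-1.93, 8.94, -41.37, 191.56, -886.91]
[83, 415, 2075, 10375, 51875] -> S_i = 83*5^i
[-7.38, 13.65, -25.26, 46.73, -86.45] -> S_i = -7.38*(-1.85)^i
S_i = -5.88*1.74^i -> [-5.88, -10.23, -17.8, -30.98, -53.9]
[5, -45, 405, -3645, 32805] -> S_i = 5*-9^i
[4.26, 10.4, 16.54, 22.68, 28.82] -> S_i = 4.26 + 6.14*i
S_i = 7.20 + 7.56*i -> [7.2, 14.76, 22.32, 29.88, 37.44]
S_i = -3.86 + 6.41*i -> [-3.86, 2.55, 8.96, 15.37, 21.78]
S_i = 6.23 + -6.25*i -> [6.23, -0.02, -6.27, -12.52, -18.77]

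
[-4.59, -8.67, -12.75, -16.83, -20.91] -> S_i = -4.59 + -4.08*i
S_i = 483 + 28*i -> [483, 511, 539, 567, 595]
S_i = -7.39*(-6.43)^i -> [-7.39, 47.52, -305.54, 1964.61, -12632.47]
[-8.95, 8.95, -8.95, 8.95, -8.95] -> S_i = -8.95*(-1.00)^i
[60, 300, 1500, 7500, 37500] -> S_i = 60*5^i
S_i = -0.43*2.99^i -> [-0.43, -1.29, -3.84, -11.49, -34.37]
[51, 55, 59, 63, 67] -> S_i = 51 + 4*i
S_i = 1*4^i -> [1, 4, 16, 64, 256]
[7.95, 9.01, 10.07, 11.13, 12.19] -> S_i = 7.95 + 1.06*i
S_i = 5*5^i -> [5, 25, 125, 625, 3125]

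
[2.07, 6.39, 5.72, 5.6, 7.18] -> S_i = Random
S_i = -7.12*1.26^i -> [-7.12, -8.97, -11.3, -14.24, -17.95]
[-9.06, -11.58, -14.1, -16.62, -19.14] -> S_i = -9.06 + -2.52*i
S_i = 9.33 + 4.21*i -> [9.33, 13.54, 17.75, 21.96, 26.17]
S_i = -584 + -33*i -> [-584, -617, -650, -683, -716]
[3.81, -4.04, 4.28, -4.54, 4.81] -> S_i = 3.81*(-1.06)^i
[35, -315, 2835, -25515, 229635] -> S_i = 35*-9^i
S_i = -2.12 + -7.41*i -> [-2.12, -9.53, -16.94, -24.35, -31.76]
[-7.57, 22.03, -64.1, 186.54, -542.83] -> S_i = -7.57*(-2.91)^i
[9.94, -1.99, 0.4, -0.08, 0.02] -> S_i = 9.94*(-0.20)^i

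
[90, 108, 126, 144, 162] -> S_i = 90 + 18*i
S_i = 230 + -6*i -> [230, 224, 218, 212, 206]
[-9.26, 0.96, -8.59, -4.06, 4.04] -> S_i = Random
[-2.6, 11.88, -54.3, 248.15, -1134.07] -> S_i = -2.60*(-4.57)^i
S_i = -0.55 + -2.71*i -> [-0.55, -3.26, -5.97, -8.68, -11.39]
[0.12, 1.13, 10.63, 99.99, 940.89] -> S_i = 0.12*9.41^i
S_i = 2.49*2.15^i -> [2.49, 5.35, 11.51, 24.75, 53.21]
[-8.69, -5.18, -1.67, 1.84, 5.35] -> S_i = -8.69 + 3.51*i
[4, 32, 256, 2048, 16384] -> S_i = 4*8^i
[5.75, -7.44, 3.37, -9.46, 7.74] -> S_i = Random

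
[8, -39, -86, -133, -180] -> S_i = 8 + -47*i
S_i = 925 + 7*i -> [925, 932, 939, 946, 953]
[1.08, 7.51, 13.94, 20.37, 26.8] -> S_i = 1.08 + 6.43*i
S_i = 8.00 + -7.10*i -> [8.0, 0.9, -6.2, -13.3, -20.4]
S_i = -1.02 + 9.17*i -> [-1.02, 8.15, 17.32, 26.49, 35.66]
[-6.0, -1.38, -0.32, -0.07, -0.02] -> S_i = -6.00*0.23^i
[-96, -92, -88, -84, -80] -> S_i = -96 + 4*i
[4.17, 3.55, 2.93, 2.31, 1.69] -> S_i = 4.17 + -0.62*i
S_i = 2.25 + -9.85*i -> [2.25, -7.6, -17.45, -27.3, -37.15]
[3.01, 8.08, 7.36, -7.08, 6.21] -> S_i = Random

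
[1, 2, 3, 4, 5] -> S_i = 1 + 1*i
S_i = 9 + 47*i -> [9, 56, 103, 150, 197]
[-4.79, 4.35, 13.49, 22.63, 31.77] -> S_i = -4.79 + 9.14*i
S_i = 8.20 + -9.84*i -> [8.2, -1.64, -11.48, -21.32, -31.16]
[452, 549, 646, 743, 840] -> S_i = 452 + 97*i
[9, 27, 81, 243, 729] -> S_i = 9*3^i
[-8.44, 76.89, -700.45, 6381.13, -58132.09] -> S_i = -8.44*(-9.11)^i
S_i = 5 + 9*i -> [5, 14, 23, 32, 41]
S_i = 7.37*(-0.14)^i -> [7.37, -1.03, 0.14, -0.02, 0.0]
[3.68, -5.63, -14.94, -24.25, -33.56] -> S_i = 3.68 + -9.31*i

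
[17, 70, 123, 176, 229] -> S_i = 17 + 53*i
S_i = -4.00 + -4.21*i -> [-4.0, -8.21, -12.42, -16.63, -20.84]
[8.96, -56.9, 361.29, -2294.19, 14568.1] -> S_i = 8.96*(-6.35)^i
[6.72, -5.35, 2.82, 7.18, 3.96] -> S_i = Random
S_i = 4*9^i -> [4, 36, 324, 2916, 26244]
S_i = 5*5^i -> [5, 25, 125, 625, 3125]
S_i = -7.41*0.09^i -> [-7.41, -0.67, -0.06, -0.01, -0.0]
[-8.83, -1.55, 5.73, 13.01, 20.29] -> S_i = -8.83 + 7.28*i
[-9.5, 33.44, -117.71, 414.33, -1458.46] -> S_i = -9.50*(-3.52)^i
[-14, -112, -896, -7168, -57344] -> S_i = -14*8^i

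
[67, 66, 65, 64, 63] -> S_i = 67 + -1*i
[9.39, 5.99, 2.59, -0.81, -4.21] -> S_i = 9.39 + -3.40*i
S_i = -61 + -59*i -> [-61, -120, -179, -238, -297]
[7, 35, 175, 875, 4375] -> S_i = 7*5^i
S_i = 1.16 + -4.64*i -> [1.16, -3.48, -8.12, -12.76, -17.4]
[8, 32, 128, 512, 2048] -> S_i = 8*4^i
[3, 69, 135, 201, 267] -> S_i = 3 + 66*i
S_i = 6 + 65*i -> [6, 71, 136, 201, 266]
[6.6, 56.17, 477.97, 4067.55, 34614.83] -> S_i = 6.60*8.51^i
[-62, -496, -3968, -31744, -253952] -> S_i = -62*8^i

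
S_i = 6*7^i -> [6, 42, 294, 2058, 14406]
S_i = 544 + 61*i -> [544, 605, 666, 727, 788]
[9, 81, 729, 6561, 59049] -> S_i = 9*9^i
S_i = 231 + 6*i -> [231, 237, 243, 249, 255]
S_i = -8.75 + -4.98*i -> [-8.75, -13.73, -18.71, -23.69, -28.67]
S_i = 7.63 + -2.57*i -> [7.63, 5.06, 2.49, -0.08, -2.65]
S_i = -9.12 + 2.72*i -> [-9.12, -6.4, -3.68, -0.96, 1.76]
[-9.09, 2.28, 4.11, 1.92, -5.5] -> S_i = Random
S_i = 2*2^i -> [2, 4, 8, 16, 32]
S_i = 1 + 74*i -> [1, 75, 149, 223, 297]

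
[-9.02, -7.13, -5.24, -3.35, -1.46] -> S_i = -9.02 + 1.89*i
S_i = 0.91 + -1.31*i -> [0.91, -0.4, -1.71, -3.02, -4.33]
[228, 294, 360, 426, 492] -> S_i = 228 + 66*i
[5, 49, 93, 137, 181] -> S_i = 5 + 44*i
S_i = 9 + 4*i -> [9, 13, 17, 21, 25]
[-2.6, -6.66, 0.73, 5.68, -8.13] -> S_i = Random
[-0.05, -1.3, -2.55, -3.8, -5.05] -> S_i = -0.05 + -1.25*i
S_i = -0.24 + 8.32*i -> [-0.24, 8.08, 16.4, 24.72, 33.04]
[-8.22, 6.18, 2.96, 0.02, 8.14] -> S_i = Random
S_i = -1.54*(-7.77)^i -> [-1.54, 11.97, -92.97, 722.41, -5613.13]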